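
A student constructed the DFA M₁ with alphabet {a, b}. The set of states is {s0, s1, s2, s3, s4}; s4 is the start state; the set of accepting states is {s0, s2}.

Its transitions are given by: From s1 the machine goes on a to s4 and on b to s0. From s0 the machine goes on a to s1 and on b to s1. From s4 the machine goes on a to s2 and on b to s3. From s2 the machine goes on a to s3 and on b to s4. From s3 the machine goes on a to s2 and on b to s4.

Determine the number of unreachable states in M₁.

2

BFS from s4 reaches {s2, s3, s4}; the 2 state(s) s0, s1 are never visited.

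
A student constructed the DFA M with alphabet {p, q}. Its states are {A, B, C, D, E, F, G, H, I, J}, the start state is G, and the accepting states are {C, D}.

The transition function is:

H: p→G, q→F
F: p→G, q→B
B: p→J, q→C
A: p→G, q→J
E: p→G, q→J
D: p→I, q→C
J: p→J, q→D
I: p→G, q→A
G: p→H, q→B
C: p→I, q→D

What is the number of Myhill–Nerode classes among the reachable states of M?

5

First remove the unreachable states {E}; 9 states remain.
Initial partition by acceptance: {C,D} | {A,B,F,G,H,I,J}.
Refine {A,B,F,G,H,I,J} on symbol q: members go to different blocks, giving {A,F,G,H,I} and {B,J}.
Refine {A,F,G,H,I} on symbol q: members go to different blocks, giving {A,F,G} and {H,I}.
Split {A,F,G} by δ(·,p) → {A,F} and {G}.
No further refinement is possible. Final partition (5 blocks): {C,D} | {A,F} | {B,J} | {H,I} | {G}.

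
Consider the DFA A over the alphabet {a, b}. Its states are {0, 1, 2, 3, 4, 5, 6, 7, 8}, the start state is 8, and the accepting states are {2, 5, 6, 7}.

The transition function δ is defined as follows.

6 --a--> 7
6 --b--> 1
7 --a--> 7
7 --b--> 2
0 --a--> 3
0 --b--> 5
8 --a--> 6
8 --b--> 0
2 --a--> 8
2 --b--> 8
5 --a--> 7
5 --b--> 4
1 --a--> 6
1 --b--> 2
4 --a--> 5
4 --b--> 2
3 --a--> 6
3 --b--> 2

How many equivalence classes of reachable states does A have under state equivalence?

Initial partition by acceptance: {2,5,6,7} | {0,1,3,4,8}.
Refine {2,5,6,7} on symbol a: members go to different blocks, giving {5,6,7} and {2}.
Split {5,6,7} by δ(·,b) → {5,6} and {7}.
Refine {0,1,3,4,8} on symbol a: members go to different blocks, giving {1,3,4,8} and {0}.
Refine {1,3,4,8} on symbol b: members go to different blocks, giving {1,3,4} and {8}.
The partition is now stable with 6 blocks: {5,6} | {1,3,4} | {2} | {7} | {0} | {8}.

6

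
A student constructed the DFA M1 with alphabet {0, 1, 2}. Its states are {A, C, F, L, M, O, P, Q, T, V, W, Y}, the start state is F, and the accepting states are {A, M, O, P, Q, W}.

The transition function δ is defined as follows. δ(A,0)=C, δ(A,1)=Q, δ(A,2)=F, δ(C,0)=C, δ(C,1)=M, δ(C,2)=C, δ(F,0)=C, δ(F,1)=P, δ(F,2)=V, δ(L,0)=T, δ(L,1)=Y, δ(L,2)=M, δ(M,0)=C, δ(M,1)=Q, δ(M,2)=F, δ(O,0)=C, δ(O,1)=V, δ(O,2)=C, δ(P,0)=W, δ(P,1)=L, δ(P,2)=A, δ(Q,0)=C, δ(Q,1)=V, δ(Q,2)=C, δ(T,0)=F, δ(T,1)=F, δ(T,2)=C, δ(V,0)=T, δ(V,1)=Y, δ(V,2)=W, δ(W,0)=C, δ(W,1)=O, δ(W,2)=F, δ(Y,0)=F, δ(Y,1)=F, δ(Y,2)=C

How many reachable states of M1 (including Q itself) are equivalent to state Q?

Start with accepting vs non-accepting: {A,M,O,P,Q,W} | {C,F,L,T,V,Y}.
On input 0, block {A,M,O,P,Q,W} splits into {A,M,O,Q,W} and {P}.
Refine {A,M,O,Q,W} on symbol 1: members go to different blocks, giving {A,M,W} and {O,Q}.
Split {C,F,L,T,V,Y} by δ(·,1) → {L,T,V,Y} and {C} and {F}.
Refine {L,T,V,Y} on symbol 0: members go to different blocks, giving {L,V} and {T,Y}.
No further refinement is possible. Final partition (7 blocks): {A,M,W} | {L,V} | {P} | {O,Q} | {C} | {F} | {T,Y}.
The equivalence class containing Q is {O,Q}, of size 2.

2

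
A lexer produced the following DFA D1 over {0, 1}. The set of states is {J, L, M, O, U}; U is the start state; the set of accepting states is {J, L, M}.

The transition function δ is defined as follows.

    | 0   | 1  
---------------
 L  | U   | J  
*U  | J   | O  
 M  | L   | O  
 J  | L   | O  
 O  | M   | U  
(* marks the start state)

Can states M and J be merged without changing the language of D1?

Every state is reachable, so we keep all 5.
Initial partition by acceptance: {J,L,M} | {O,U}.
Refine {J,L,M} on symbol 0: members go to different blocks, giving {J,M} and {L}.
The partition is now stable with 3 blocks: {J,M} | {O,U} | {L}.
M and J lie in the same block of the stable partition, so they are equivalent — no string distinguishes them.

Yes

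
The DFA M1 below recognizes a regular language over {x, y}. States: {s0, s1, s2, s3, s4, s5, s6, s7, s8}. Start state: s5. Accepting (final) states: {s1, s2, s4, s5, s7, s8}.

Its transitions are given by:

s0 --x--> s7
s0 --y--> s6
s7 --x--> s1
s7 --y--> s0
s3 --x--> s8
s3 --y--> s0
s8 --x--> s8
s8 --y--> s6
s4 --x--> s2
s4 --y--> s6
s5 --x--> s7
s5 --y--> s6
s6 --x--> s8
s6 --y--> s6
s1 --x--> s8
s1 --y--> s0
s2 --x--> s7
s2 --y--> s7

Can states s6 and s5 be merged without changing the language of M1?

No

Reachable states from the start: {s0,s1,s5,s6,s7,s8}. Unreachable: {s2,s3,s4} — drop them.
P0 = {s1,s5,s7,s8} | {s0,s6}.
No further refinement is possible. Final partition (2 blocks): {s1,s5,s7,s8} | {s0,s6}.
s6 and s5 end up in different blocks, so they are distinguishable. For instance, the string 'ε' is accepted from only s5.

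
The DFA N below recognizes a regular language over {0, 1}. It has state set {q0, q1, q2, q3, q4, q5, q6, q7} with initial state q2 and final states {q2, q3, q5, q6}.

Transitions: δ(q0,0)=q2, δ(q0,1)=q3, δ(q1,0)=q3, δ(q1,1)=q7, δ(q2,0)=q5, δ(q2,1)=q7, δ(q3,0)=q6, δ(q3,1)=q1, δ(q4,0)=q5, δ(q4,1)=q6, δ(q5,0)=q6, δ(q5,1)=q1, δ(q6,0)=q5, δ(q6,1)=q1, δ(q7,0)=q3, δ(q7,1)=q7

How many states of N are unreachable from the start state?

Starting at q2 and following transitions, the reachable set is {q1, q2, q3, q5, q6, q7}. That leaves q0, q4 unreachable — 2 in total.

2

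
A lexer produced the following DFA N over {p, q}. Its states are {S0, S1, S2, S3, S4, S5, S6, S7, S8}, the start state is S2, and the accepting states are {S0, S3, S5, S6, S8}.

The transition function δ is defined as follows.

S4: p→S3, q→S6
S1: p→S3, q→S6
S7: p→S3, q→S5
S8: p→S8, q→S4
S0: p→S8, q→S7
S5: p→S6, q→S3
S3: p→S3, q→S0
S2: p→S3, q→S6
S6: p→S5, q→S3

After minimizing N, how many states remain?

States {S1} cannot be reached from the start state, so discard them.
Initial partition by acceptance: {S0,S3,S5,S6,S8} | {S2,S4,S7}.
Refine {S0,S3,S5,S6,S8} on symbol q: members go to different blocks, giving {S3,S5,S6} and {S0,S8}.
Refine {S3,S5,S6} on symbol q: members go to different blocks, giving {S5,S6} and {S3}.
Stable partition: {S5,S6} | {S2,S4,S7} | {S0,S8} | {S3} — 4 equivalence classes.

4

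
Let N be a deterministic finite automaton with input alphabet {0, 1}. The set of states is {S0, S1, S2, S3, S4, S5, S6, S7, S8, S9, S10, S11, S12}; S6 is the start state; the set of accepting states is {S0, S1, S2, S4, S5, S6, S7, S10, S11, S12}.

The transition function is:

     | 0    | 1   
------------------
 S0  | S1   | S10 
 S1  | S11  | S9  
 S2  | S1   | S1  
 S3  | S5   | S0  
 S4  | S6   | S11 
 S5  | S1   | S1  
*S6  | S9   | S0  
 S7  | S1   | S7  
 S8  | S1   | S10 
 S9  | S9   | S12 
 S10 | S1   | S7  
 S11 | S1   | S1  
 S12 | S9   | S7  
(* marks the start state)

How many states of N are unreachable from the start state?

5

BFS from S6 reaches {S0, S1, S6, S7, S9, S10, S11, S12}; the 5 state(s) S2, S3, S4, S5, S8 are never visited.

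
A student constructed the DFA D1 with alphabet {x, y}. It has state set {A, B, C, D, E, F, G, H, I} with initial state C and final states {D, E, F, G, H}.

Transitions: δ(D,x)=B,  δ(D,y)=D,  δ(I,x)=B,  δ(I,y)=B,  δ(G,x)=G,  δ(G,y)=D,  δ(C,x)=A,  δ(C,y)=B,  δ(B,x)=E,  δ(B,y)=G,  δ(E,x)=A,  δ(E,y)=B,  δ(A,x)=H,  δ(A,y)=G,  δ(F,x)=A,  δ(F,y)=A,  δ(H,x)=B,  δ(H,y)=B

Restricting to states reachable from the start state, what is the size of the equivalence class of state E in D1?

2

States {F,I} cannot be reached from the start state, so discard them.
Initial partition by acceptance: {D,E,G,H} | {A,B,C}.
Split {D,E,G,H} by δ(·,x) → {D,E,H} and {G}.
On input y, block {D,E,H} splits into {E,H} and {D}.
On input x, block {A,B,C} splits into {A,B} and {C}.
The partition is now stable with 5 blocks: {E,H} | {A,B} | {G} | {D} | {C}.
The equivalence class containing E is {E,H}, of size 2.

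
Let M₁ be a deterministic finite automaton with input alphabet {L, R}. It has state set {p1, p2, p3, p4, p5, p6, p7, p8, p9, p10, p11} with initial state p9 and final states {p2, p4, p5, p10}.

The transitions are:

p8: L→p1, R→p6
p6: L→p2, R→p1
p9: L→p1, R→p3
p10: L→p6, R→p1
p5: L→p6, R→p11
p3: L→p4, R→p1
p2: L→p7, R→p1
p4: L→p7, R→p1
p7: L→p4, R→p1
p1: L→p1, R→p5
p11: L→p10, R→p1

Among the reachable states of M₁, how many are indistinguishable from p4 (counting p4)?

3

States {p8} cannot be reached from the start state, so discard them.
Initial partition by acceptance: {p2,p4,p5,p10} | {p1,p3,p6,p7,p9,p11}.
On input L, block {p1,p3,p6,p7,p9,p11} splits into {p3,p6,p7,p11} and {p1,p9}.
Refine {p2,p4,p5,p10} on symbol R: members go to different blocks, giving {p2,p4,p10} and {p5}.
On input R, block {p1,p9} splits into {p1} and {p9}.
No further refinement is possible. Final partition (5 blocks): {p2,p4,p10} | {p3,p6,p7,p11} | {p1} | {p5} | {p9}.
The equivalence class containing p4 is {p2,p4,p10}, of size 3.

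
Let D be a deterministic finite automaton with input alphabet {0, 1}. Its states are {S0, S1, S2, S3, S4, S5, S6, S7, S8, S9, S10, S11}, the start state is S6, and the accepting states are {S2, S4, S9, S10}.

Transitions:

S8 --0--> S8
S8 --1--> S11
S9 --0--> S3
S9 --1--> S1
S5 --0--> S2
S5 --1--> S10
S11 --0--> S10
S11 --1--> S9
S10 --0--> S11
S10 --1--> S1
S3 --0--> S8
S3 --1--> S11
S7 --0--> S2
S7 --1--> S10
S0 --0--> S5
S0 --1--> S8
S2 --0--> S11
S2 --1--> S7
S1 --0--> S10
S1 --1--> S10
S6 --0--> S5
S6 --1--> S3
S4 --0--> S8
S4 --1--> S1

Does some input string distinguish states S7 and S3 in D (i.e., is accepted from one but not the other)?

Yes

Reachable states from the start: {S1,S2,S3,S5,S6,S7,S8,S9,S10,S11}. Unreachable: {S0,S4} — drop them.
Initial partition by acceptance: {S2,S9,S10} | {S1,S3,S5,S6,S7,S8,S11}.
Refine {S1,S3,S5,S6,S7,S8,S11} on symbol 0: members go to different blocks, giving {S1,S5,S7,S11} and {S3,S6,S8}.
On input 0, block {S2,S9,S10} splits into {S2,S10} and {S9}.
Refine {S1,S5,S7,S11} on symbol 1: members go to different blocks, giving {S1,S5,S7} and {S11}.
On input 0, block {S3,S6,S8} splits into {S3,S8} and {S6}.
The partition is now stable with 6 blocks: {S2,S10} | {S1,S5,S7} | {S3,S8} | {S9} | {S11} | {S6}.
S7 and S3 end up in different blocks, so they are distinguishable. For instance, the string '0' is accepted from only S7.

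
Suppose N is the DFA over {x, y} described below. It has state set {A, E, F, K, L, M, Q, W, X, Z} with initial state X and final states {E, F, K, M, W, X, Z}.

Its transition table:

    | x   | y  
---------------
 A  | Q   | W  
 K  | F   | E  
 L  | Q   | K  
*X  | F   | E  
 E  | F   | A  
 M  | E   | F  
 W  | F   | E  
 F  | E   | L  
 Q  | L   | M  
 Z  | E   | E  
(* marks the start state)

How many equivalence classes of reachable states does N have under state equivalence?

3

States {Z} cannot be reached from the start state, so discard them.
Start with accepting vs non-accepting: {E,F,K,M,W,X} | {A,L,Q}.
Refine {E,F,K,M,W,X} on symbol y: members go to different blocks, giving {K,M,W,X} and {E,F}.
Stable partition: {K,M,W,X} | {A,L,Q} | {E,F} — 3 equivalence classes.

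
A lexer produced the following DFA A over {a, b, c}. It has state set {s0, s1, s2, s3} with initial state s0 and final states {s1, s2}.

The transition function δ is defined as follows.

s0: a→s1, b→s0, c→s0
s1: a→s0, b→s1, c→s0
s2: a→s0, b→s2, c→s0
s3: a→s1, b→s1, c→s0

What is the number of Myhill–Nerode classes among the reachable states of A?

Reachable states from the start: {s0,s1}. Unreachable: {s2,s3} — drop them.
P0 = {s1} | {s0}.
No further refinement is possible. Final partition (2 blocks): {s1} | {s0}.

2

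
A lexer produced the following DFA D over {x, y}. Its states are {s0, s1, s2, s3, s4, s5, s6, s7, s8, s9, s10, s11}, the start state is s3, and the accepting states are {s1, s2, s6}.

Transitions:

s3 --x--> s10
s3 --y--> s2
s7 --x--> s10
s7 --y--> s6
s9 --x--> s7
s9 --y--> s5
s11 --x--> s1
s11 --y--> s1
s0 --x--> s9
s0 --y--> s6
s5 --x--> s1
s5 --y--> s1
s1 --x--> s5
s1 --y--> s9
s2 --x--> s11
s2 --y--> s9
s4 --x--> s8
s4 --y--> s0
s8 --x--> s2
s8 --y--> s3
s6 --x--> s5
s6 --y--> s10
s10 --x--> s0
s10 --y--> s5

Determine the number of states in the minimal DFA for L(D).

4

First remove the unreachable states {s4,s8}; 10 states remain.
Initial partition by acceptance: {s1,s2,s6} | {s0,s3,s5,s7,s9,s10,s11}.
Refine {s0,s3,s5,s7,s9,s10,s11} on symbol x: members go to different blocks, giving {s0,s3,s7,s9,s10} and {s5,s11}.
On input y, block {s0,s3,s7,s9,s10} splits into {s0,s3,s7} and {s9,s10}.
The partition is now stable with 4 blocks: {s1,s2,s6} | {s0,s3,s7} | {s5,s11} | {s9,s10}.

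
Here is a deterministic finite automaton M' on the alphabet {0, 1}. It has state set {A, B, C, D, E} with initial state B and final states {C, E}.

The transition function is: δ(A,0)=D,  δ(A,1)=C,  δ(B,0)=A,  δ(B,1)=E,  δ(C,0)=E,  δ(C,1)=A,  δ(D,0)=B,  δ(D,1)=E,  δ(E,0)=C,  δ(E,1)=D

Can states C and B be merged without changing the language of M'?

No

Initial partition by acceptance: {C,E} | {A,B,D}.
The partition is now stable with 2 blocks: {C,E} | {A,B,D}.
C and B end up in different blocks, so they are distinguishable. For instance, the string 'ε' is accepted from only C.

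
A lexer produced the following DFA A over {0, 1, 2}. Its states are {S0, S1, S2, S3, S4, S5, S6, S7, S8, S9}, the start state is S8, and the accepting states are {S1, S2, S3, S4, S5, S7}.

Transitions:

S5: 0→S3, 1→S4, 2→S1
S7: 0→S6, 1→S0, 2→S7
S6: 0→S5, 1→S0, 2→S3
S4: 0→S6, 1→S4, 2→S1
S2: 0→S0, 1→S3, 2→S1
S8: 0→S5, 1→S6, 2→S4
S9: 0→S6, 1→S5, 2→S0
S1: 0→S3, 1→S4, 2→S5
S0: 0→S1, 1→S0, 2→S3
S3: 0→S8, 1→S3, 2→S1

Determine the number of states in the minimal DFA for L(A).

3

First remove the unreachable states {S2,S7,S9}; 7 states remain.
P0 = {S1,S3,S4,S5} | {S0,S6,S8}.
Split {S1,S3,S4,S5} by δ(·,0) → {S1,S5} and {S3,S4}.
Stable partition: {S1,S5} | {S0,S6,S8} | {S3,S4} — 3 equivalence classes.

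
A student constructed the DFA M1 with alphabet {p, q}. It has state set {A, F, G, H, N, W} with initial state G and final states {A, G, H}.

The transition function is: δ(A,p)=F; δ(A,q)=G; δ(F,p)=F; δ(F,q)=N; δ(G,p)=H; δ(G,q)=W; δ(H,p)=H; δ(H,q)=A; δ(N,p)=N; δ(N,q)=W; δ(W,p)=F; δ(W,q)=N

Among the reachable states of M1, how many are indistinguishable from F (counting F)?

Every state is reachable, so we keep all 6.
Start with accepting vs non-accepting: {A,G,H} | {F,N,W}.
On input p, block {A,G,H} splits into {G,H} and {A}.
Split {G,H} by δ(·,q) → {H} and {G}.
Stable partition: {H} | {F,N,W} | {A} | {G} — 4 equivalence classes.
State F belongs to the block {F,N,W}, which has 3 states.

3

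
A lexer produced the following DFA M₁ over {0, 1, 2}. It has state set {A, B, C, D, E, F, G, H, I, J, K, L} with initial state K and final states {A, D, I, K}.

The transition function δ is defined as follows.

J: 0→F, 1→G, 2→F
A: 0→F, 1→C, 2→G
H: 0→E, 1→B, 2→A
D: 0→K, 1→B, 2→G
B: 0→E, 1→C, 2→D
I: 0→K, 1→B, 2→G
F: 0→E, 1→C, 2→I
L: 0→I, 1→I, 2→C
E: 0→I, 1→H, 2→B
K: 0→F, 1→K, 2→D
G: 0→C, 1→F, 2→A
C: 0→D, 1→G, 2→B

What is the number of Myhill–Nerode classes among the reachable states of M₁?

6

Reachable states from the start: {A,B,C,D,E,F,G,H,I,K}. Unreachable: {J,L} — drop them.
P0 = {A,D,I,K} | {B,C,E,F,G,H}.
Split {A,D,I,K} by δ(·,0) → {A,K} and {D,I}.
On input 1, block {A,K} splits into {A} and {K}.
Refine {B,C,E,F,G,H} on symbol 0: members go to different blocks, giving {B,F,G,H} and {C,E}.
On input 1, block {B,F,G,H} splits into {B,F} and {G,H}.
The partition is now stable with 6 blocks: {A} | {B,F} | {D,I} | {K} | {C,E} | {G,H}.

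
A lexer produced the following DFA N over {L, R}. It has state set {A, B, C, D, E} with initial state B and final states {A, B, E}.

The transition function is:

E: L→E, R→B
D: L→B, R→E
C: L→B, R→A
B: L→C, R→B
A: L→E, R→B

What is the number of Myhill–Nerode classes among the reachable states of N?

First remove the unreachable states {D}; 4 states remain.
P0 = {A,B,E} | {C}.
On input L, block {A,B,E} splits into {A,E} and {B}.
No further refinement is possible. Final partition (3 blocks): {A,E} | {C} | {B}.

3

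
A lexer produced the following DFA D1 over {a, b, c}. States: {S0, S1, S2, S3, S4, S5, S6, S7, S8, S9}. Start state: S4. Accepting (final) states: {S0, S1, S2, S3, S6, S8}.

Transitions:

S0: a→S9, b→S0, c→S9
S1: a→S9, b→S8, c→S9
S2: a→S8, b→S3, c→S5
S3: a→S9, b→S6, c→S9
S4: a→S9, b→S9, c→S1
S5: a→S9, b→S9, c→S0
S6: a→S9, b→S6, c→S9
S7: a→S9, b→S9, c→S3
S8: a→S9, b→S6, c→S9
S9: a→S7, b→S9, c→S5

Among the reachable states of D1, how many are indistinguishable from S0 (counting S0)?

5

First remove the unreachable states {S2}; 9 states remain.
Start with accepting vs non-accepting: {S0,S1,S3,S6,S8} | {S4,S5,S7,S9}.
Refine {S4,S5,S7,S9} on symbol c: members go to different blocks, giving {S4,S5,S7} and {S9}.
Stable partition: {S0,S1,S3,S6,S8} | {S4,S5,S7} | {S9} — 3 equivalence classes.
The equivalence class containing S0 is {S0,S1,S3,S6,S8}, of size 5.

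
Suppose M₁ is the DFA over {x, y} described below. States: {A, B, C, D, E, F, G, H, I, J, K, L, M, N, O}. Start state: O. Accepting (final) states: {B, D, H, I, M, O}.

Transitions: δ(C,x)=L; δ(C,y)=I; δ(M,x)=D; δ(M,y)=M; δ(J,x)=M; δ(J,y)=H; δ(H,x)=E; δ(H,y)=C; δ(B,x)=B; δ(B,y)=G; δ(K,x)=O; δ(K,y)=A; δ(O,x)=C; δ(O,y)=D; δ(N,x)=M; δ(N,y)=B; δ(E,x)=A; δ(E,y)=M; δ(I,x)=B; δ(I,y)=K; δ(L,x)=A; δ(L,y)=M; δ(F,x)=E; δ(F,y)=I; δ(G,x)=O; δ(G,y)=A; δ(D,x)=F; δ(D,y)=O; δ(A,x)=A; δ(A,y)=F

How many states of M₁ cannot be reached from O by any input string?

3

BFS from O reaches {A, B, C, D, E, F, G, I, K, L, M, O}; the 3 state(s) H, J, N are never visited.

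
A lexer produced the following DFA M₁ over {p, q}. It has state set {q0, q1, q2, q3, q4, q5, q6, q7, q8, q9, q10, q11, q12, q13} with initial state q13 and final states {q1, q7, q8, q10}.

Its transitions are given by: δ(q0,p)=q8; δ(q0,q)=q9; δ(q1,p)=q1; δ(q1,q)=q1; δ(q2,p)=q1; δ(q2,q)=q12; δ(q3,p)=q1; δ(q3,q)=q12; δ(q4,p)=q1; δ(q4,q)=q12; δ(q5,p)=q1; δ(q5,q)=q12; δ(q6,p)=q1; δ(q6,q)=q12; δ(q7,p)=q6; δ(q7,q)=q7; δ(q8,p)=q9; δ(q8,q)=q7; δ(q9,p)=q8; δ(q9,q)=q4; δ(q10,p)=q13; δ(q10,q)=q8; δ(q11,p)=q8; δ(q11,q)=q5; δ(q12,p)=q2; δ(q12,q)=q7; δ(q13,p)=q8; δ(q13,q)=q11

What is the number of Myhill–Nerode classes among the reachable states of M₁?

7

First remove the unreachable states {q0,q3,q10}; 11 states remain.
Initial partition by acceptance: {q1,q7,q8} | {q2,q4,q5,q6,q9,q11,q12,q13}.
On input p, block {q1,q7,q8} splits into {q7,q8} and {q1}.
Refine {q2,q4,q5,q6,q9,q11,q12,q13} on symbol p: members go to different blocks, giving {q2,q4,q5,q6} and {q9,q11,q13} and {q12}.
On input p, block {q7,q8} splits into {q7} and {q8}.
Refine {q9,q11,q13} on symbol q: members go to different blocks, giving {q9,q11} and {q13}.
The partition is now stable with 7 blocks: {q7} | {q2,q4,q5,q6} | {q1} | {q9,q11} | {q12} | {q8} | {q13}.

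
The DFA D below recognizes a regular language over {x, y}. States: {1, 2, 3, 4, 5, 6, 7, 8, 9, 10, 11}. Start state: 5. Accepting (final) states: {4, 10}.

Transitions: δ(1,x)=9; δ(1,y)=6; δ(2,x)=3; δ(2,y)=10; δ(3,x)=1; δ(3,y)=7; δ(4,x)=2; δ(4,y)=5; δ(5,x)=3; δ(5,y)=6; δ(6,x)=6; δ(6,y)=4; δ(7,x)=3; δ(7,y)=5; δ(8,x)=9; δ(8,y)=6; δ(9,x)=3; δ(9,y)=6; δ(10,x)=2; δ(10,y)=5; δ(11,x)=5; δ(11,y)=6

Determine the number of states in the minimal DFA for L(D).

Reachable states from the start: {1,2,3,4,5,6,7,9,10}. Unreachable: {8,11} — drop them.
P0 = {4,10} | {1,2,3,5,6,7,9}.
Refine {1,2,3,5,6,7,9} on symbol y: members go to different blocks, giving {1,3,5,7,9} and {2,6}.
Split {1,3,5,7,9} by δ(·,y) → {1,5,9} and {3,7}.
Split {1,5,9} by δ(·,x) → {5,9} and {1}.
Split {2,6} by δ(·,x) → {2} and {6}.
Refine {3,7} on symbol x: members go to different blocks, giving {3} and {7}.
The partition is now stable with 7 blocks: {4,10} | {5,9} | {2} | {3} | {1} | {6} | {7}.

7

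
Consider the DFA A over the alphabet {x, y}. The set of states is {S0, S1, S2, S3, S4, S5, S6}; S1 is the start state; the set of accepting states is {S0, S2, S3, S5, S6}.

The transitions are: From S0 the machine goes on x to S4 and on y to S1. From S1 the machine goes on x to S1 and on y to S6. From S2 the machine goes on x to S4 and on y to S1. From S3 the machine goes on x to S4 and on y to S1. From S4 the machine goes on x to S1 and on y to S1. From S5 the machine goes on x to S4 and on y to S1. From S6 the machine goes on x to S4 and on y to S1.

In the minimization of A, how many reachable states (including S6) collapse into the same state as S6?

First remove the unreachable states {S0,S2,S3,S5}; 3 states remain.
P0 = {S6} | {S1,S4}.
Refine {S1,S4} on symbol y: members go to different blocks, giving {S1} and {S4}.
The partition is now stable with 3 blocks: {S6} | {S1} | {S4}.
The equivalence class containing S6 is {S6}, of size 1.

1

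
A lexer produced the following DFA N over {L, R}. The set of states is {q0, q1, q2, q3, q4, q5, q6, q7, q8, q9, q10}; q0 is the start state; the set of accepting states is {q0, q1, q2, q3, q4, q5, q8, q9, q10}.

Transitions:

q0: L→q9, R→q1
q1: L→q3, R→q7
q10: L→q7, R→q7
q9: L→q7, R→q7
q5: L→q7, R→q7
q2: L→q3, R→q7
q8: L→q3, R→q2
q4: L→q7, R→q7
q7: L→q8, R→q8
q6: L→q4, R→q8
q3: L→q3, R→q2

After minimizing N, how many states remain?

5

Reachable states from the start: {q0,q1,q2,q3,q7,q8,q9}. Unreachable: {q4,q5,q6,q10} — drop them.
Start with accepting vs non-accepting: {q0,q1,q2,q3,q8,q9} | {q7}.
Refine {q0,q1,q2,q3,q8,q9} on symbol L: members go to different blocks, giving {q0,q1,q2,q3,q8} and {q9}.
Refine {q0,q1,q2,q3,q8} on symbol L: members go to different blocks, giving {q1,q2,q3,q8} and {q0}.
Split {q1,q2,q3,q8} by δ(·,R) → {q1,q2} and {q3,q8}.
No further refinement is possible. Final partition (5 blocks): {q1,q2} | {q7} | {q9} | {q0} | {q3,q8}.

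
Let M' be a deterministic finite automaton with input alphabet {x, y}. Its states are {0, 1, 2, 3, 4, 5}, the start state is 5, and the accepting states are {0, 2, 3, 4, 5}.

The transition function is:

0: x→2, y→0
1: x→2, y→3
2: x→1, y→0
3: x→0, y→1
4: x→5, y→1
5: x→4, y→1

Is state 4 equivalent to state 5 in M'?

Yes

All states are reachable from the start state.
P0 = {0,2,3,4,5} | {1}.
Refine {0,2,3,4,5} on symbol x: members go to different blocks, giving {0,3,4,5} and {2}.
Split {0,3,4,5} by δ(·,x) → {3,4,5} and {0}.
Refine {3,4,5} on symbol x: members go to different blocks, giving {4,5} and {3}.
No further refinement is possible. Final partition (5 blocks): {4,5} | {1} | {2} | {0} | {3}.
4 and 5 lie in the same block of the stable partition, so they are equivalent — no string distinguishes them.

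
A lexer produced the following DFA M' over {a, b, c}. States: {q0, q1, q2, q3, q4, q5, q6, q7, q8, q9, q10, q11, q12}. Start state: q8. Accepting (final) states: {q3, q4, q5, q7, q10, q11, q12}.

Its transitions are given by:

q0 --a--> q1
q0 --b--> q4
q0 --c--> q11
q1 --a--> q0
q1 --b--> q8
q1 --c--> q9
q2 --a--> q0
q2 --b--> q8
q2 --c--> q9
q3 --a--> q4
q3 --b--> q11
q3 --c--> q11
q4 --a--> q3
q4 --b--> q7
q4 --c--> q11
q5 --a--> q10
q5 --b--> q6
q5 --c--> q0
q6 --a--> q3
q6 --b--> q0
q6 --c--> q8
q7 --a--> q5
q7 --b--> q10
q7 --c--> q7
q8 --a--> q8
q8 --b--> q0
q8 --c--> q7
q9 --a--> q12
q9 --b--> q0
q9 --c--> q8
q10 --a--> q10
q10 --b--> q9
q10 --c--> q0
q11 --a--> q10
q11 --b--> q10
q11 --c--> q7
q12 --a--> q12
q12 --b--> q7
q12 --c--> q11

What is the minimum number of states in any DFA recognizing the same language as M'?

Reachable states from the start: {q0,q1,q3,q4,q5,q6,q7,q8,q9,q10,q11,q12}. Unreachable: {q2} — drop them.
Initial partition by acceptance: {q3,q4,q5,q7,q10,q11,q12} | {q0,q1,q6,q8,q9}.
Split {q3,q4,q5,q7,q10,q11,q12} by δ(·,b) → {q3,q4,q7,q11,q12} and {q5,q10}.
On input a, block {q3,q4,q7,q11,q12} splits into {q3,q4,q12} and {q7,q11}.
On input a, block {q0,q1,q6,q8,q9} splits into {q0,q1,q8} and {q6,q9}.
Refine {q0,q1,q8} on symbol b: members go to different blocks, giving {q1,q8} and {q0}.
On input a, block {q1,q8} splits into {q1} and {q8}.
No further refinement is possible. Final partition (7 blocks): {q3,q4,q12} | {q1} | {q5,q10} | {q7,q11} | {q6,q9} | {q0} | {q8}.

7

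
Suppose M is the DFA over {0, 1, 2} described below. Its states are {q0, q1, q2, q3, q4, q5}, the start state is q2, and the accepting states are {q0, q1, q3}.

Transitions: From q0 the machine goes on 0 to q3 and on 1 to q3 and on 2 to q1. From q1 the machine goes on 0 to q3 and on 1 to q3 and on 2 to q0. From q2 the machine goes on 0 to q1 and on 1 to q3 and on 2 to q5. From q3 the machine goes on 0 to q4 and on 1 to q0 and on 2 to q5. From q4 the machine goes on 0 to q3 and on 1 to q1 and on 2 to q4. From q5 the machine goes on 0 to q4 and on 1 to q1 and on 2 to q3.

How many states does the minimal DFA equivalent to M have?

5

P0 = {q0,q1,q3} | {q2,q4,q5}.
Split {q0,q1,q3} by δ(·,0) → {q0,q1} and {q3}.
On input 0, block {q2,q4,q5} splits into {q2} and {q4} and {q5}.
No further refinement is possible. Final partition (5 blocks): {q0,q1} | {q2} | {q3} | {q4} | {q5}.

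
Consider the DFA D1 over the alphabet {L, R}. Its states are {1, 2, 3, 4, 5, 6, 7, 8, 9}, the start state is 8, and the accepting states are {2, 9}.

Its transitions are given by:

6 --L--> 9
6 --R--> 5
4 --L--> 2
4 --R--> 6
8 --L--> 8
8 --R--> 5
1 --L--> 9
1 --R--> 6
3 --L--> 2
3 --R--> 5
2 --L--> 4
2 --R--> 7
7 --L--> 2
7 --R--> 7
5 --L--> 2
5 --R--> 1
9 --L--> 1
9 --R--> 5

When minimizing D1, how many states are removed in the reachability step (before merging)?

No path from 8 leads to 3; the other 8 states are all reachable.

1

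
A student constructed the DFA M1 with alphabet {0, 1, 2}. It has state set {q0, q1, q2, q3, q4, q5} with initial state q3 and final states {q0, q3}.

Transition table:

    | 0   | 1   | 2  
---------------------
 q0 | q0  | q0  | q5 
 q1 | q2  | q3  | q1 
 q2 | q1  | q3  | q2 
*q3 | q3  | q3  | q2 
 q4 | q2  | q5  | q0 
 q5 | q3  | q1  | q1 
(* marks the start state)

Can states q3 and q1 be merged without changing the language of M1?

First remove the unreachable states {q0,q4,q5}; 3 states remain.
Start with accepting vs non-accepting: {q3} | {q1,q2}.
The partition is now stable with 2 blocks: {q3} | {q1,q2}.
q3 and q1 end up in different blocks, so they are distinguishable. For instance, the string 'ε' is accepted from only q3.

No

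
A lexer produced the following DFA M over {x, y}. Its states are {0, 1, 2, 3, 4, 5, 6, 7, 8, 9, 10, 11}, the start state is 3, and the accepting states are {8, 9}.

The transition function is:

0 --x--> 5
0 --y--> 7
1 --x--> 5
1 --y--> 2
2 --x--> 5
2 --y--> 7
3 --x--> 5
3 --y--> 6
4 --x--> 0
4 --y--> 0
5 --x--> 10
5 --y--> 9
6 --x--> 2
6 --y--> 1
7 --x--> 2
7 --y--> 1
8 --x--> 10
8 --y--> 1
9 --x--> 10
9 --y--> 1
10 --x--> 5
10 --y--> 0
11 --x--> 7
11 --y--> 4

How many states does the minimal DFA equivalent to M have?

5

States {4,8,11} cannot be reached from the start state, so discard them.
Initial partition by acceptance: {9} | {0,1,2,3,5,6,7,10}.
Split {0,1,2,3,5,6,7,10} by δ(·,y) → {0,1,2,3,6,7,10} and {5}.
Refine {0,1,2,3,6,7,10} on symbol x: members go to different blocks, giving {0,1,2,3,10} and {6,7}.
Split {0,1,2,3,10} by δ(·,y) → {0,2,3} and {1,10}.
No further refinement is possible. Final partition (5 blocks): {9} | {0,2,3} | {5} | {6,7} | {1,10}.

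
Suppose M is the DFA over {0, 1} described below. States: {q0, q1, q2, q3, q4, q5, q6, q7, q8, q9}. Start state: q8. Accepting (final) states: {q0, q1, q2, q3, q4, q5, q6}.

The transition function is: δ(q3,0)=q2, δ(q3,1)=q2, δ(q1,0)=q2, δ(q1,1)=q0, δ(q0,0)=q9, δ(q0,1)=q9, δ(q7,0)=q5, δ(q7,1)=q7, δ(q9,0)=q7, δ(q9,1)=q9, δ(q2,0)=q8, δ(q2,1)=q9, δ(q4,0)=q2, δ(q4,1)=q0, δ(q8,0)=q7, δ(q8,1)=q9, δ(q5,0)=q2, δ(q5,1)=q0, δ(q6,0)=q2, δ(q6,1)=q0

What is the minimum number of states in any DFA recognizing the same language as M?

4

States {q1,q3,q4,q6} cannot be reached from the start state, so discard them.
Initial partition by acceptance: {q0,q2,q5} | {q7,q8,q9}.
On input 0, block {q0,q2,q5} splits into {q0,q2} and {q5}.
On input 0, block {q7,q8,q9} splits into {q8,q9} and {q7}.
No further refinement is possible. Final partition (4 blocks): {q0,q2} | {q8,q9} | {q5} | {q7}.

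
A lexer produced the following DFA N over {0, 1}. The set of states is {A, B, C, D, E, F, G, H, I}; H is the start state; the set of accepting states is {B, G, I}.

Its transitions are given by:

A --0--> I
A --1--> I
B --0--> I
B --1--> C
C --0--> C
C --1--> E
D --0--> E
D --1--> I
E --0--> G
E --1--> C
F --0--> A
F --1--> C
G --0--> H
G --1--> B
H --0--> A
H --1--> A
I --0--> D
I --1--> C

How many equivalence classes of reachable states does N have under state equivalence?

Reachable states from the start: {A,B,C,D,E,G,H,I}. Unreachable: {F} — drop them.
Start with accepting vs non-accepting: {B,G,I} | {A,C,D,E,H}.
Split {B,G,I} by δ(·,0) → {G,I} and {B}.
Refine {G,I} on symbol 1: members go to different blocks, giving {G} and {I}.
Split {A,C,D,E,H} by δ(·,0) → {C,D,H} and {A} and {E}.
On input 0, block {C,D,H} splits into {C} and {D} and {H}.
No further refinement is possible. Final partition (8 blocks): {G} | {C} | {B} | {I} | {A} | {E} | {D} | {H}.

8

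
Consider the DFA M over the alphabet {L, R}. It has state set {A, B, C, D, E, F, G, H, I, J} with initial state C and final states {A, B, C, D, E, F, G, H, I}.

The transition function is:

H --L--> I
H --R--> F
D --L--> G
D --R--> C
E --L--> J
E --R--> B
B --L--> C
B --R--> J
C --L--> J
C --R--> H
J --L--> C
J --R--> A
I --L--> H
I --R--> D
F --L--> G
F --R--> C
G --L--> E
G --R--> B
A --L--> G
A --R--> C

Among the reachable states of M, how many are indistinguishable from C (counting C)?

1

Every state is reachable, so we keep all 10.
Initial partition by acceptance: {A,B,C,D,E,F,G,H,I} | {J}.
Refine {A,B,C,D,E,F,G,H,I} on symbol L: members go to different blocks, giving {A,B,D,F,G,H,I} and {C,E}.
On input L, block {A,B,D,F,G,H,I} splits into {A,D,F,H,I} and {B,G}.
Split {A,D,F,H,I} by δ(·,L) → {A,D,F} and {H,I}.
Split {C,E} by δ(·,R) → {C} and {E}.
Refine {B,G} on symbol L: members go to different blocks, giving {B} and {G}.
Stable partition: {A,D,F} | {J} | {C} | {B} | {H,I} | {E} | {G} — 7 equivalence classes.
The equivalence class containing C is {C}, of size 1.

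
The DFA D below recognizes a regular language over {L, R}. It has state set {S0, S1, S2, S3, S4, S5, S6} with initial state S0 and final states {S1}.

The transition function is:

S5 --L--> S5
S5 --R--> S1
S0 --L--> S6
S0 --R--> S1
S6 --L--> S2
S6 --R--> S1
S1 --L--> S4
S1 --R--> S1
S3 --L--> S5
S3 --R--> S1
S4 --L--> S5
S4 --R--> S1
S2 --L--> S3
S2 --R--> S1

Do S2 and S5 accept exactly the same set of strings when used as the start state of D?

P0 = {S1} | {S0,S2,S3,S4,S5,S6}.
The partition is now stable with 2 blocks: {S1} | {S0,S2,S3,S4,S5,S6}.
S2 and S5 lie in the same block of the stable partition, so they are equivalent — no string distinguishes them.

Yes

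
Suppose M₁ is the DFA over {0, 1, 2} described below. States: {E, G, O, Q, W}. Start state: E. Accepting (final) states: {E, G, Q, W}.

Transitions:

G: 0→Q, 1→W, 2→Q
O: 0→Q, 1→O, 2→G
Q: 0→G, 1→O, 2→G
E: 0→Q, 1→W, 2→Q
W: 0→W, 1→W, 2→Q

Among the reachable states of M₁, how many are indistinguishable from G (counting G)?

Every state is reachable, so we keep all 5.
P0 = {E,G,Q,W} | {O}.
On input 1, block {E,G,Q,W} splits into {E,G,W} and {Q}.
Split {E,G,W} by δ(·,0) → {E,G} and {W}.
Stable partition: {E,G} | {O} | {Q} | {W} — 4 equivalence classes.
State G belongs to the block {E,G}, which has 2 states.

2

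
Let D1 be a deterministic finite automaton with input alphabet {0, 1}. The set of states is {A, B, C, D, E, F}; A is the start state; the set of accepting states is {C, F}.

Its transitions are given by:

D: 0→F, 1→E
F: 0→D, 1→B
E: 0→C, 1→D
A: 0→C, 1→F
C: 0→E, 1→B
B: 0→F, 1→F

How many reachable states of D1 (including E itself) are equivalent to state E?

2

Every state is reachable, so we keep all 6.
P0 = {C,F} | {A,B,D,E}.
Refine {A,B,D,E} on symbol 1: members go to different blocks, giving {A,B} and {D,E}.
Stable partition: {C,F} | {A,B} | {D,E} — 3 equivalence classes.
The equivalence class containing E is {D,E}, of size 2.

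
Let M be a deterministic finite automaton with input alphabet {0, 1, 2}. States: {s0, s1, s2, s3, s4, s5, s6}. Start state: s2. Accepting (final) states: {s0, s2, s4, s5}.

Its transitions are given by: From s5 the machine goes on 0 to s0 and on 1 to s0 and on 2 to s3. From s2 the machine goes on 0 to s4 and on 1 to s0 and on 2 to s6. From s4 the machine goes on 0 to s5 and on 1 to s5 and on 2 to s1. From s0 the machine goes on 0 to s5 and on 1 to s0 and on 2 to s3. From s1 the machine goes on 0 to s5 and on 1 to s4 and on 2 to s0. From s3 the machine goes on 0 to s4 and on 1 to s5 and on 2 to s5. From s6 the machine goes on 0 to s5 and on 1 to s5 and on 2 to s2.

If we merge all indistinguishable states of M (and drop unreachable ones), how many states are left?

P0 = {s0,s2,s4,s5} | {s1,s3,s6}.
Stable partition: {s0,s2,s4,s5} | {s1,s3,s6} — 2 equivalence classes.

2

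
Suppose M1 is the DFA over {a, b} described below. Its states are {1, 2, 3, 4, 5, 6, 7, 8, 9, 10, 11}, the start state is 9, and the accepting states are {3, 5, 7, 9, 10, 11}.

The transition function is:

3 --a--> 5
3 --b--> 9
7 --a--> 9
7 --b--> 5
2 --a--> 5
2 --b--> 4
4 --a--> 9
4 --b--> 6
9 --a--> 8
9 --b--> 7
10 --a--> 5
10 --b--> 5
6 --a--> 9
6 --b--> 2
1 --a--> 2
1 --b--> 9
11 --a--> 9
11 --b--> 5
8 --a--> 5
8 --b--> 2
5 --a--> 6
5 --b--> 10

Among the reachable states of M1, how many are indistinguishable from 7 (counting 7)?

States {1,3,11} cannot be reached from the start state, so discard them.
P0 = {5,7,9,10} | {2,4,6,8}.
On input a, block {5,7,9,10} splits into {5,9} and {7,10}.
The partition is now stable with 3 blocks: {5,9} | {2,4,6,8} | {7,10}.
The equivalence class containing 7 is {7,10}, of size 2.

2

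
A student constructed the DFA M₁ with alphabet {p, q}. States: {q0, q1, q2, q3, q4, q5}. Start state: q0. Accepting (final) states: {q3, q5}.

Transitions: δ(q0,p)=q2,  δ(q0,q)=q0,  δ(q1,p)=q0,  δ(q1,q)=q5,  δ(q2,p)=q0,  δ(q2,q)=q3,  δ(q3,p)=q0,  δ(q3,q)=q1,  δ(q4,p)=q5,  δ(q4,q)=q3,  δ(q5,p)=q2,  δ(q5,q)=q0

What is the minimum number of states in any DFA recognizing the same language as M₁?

First remove the unreachable states {q4}; 5 states remain.
Initial partition by acceptance: {q3,q5} | {q0,q1,q2}.
Refine {q0,q1,q2} on symbol q: members go to different blocks, giving {q1,q2} and {q0}.
Split {q3,q5} by δ(·,p) → {q3} and {q5}.
On input q, block {q1,q2} splits into {q1} and {q2}.
No further refinement is possible. Final partition (5 blocks): {q3} | {q1} | {q0} | {q5} | {q2}.

5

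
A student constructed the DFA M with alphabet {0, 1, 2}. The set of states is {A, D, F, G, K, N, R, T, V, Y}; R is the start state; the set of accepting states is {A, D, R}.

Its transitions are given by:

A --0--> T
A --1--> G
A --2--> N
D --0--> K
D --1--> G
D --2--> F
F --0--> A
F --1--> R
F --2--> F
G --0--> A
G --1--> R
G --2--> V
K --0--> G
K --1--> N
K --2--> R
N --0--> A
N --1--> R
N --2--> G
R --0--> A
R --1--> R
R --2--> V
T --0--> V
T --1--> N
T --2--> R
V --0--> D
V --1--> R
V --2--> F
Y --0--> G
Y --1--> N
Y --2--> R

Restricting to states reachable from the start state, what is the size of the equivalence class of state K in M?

First remove the unreachable states {Y}; 9 states remain.
P0 = {A,D,R} | {F,G,K,N,T,V}.
Split {A,D,R} by δ(·,0) → {A,D} and {R}.
Split {F,G,K,N,T,V} by δ(·,0) → {F,G,N,V} and {K,T}.
No further refinement is possible. Final partition (4 blocks): {A,D} | {F,G,N,V} | {R} | {K,T}.
State K belongs to the block {K,T}, which has 2 states.

2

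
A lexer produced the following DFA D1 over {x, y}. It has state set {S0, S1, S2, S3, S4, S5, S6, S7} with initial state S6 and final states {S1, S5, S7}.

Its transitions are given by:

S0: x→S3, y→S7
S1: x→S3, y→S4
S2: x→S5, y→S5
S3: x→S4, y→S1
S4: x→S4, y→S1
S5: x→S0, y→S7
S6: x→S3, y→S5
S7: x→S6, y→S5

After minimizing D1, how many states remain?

4

Reachable states from the start: {S0,S1,S3,S4,S5,S6,S7}. Unreachable: {S2} — drop them.
P0 = {S1,S5,S7} | {S0,S3,S4,S6}.
Split {S1,S5,S7} by δ(·,y) → {S5,S7} and {S1}.
Split {S0,S3,S4,S6} by δ(·,y) → {S0,S6} and {S3,S4}.
No further refinement is possible. Final partition (4 blocks): {S5,S7} | {S0,S6} | {S1} | {S3,S4}.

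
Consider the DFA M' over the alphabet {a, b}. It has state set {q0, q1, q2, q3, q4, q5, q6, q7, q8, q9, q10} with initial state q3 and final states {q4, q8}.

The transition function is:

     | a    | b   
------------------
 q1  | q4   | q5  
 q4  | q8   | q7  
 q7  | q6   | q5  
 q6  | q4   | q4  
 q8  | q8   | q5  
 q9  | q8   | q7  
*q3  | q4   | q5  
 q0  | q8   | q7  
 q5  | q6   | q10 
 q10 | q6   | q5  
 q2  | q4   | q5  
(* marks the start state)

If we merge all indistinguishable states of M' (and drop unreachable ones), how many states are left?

First remove the unreachable states {q0,q1,q2,q9}; 7 states remain.
P0 = {q4,q8} | {q3,q5,q6,q7,q10}.
Refine {q3,q5,q6,q7,q10} on symbol a: members go to different blocks, giving {q5,q7,q10} and {q3,q6}.
On input b, block {q3,q6} splits into {q3} and {q6}.
No further refinement is possible. Final partition (4 blocks): {q4,q8} | {q5,q7,q10} | {q3} | {q6}.

4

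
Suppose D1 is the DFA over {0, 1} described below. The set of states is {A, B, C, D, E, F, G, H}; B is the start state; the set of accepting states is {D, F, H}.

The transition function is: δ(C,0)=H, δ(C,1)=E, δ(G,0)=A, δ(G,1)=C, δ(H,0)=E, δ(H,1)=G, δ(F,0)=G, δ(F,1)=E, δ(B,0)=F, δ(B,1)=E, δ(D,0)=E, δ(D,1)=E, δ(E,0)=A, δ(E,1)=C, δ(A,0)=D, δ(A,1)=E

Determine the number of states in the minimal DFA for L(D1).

All states are reachable from the start state.
P0 = {D,F,H} | {A,B,C,E,G}.
Split {A,B,C,E,G} by δ(·,0) → {A,B,C} and {E,G}.
No further refinement is possible. Final partition (3 blocks): {D,F,H} | {A,B,C} | {E,G}.

3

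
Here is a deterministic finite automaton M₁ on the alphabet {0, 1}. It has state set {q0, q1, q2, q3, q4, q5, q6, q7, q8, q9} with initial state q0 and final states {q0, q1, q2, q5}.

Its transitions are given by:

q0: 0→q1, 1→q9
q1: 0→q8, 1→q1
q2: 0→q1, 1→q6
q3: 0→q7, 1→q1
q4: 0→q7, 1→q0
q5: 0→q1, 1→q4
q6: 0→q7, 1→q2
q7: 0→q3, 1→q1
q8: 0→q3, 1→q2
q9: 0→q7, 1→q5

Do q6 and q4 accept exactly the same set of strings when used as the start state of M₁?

Yes

All states are reachable from the start state.
P0 = {q0,q1,q2,q5} | {q3,q4,q6,q7,q8,q9}.
Refine {q0,q1,q2,q5} on symbol 0: members go to different blocks, giving {q0,q2,q5} and {q1}.
Refine {q3,q4,q6,q7,q8,q9} on symbol 1: members go to different blocks, giving {q4,q6,q8,q9} and {q3,q7}.
Stable partition: {q0,q2,q5} | {q4,q6,q8,q9} | {q1} | {q3,q7} — 4 equivalence classes.
q6 and q4 lie in the same block of the stable partition, so they are equivalent — no string distinguishes them.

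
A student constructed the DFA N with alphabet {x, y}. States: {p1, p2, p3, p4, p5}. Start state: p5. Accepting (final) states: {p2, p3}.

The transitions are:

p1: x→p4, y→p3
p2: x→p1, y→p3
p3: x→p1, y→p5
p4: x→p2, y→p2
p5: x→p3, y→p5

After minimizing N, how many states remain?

5

P0 = {p2,p3} | {p1,p4,p5}.
Split {p2,p3} by δ(·,y) → {p2} and {p3}.
Refine {p1,p4,p5} on symbol x: members go to different blocks, giving {p1} and {p4} and {p5}.
No further refinement is possible. Final partition (5 blocks): {p2} | {p1} | {p3} | {p4} | {p5}.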